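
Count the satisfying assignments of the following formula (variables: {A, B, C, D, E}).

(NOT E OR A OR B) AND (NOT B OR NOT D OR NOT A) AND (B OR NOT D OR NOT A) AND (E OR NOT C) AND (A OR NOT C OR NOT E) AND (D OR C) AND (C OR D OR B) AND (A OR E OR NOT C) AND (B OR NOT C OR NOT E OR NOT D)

There are 2^5 = 32 truth assignments over (A, B, C, D, E).
Split on E. With E = true, the clauses containing E are satisfied and NOT E drops from the rest; 3 of the 2^4 = 16 assignments to the other variables satisfy what remains.
With E = false, by the same count on the reduced clause set, 2 assignments work.
Total: 3 + 2 = 5.

5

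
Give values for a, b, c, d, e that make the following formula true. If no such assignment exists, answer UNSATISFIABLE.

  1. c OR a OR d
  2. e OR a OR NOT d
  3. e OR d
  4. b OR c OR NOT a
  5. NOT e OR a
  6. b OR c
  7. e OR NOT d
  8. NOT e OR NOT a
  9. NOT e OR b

UNSATISFIABLE

Try e = true.
The clause (a) is unit, so a = true.
Now (NOT a) is unsatisfied and unit — conflict.
So e must be the other value — set e = false.
The clause (d) is unit, so d = true.
Now (NOT d) is unsatisfied and unit — conflict.
Either choice for e ends in contradiction.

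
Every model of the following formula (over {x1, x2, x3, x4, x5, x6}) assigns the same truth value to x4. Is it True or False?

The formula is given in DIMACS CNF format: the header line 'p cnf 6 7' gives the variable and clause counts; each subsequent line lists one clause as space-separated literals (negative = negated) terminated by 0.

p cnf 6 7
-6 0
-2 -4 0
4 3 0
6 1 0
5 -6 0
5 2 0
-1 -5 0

Suppose x4 = True.
The clause (¬x6) is unit, so x6 = False.
The clause (¬x2) is unit, so x2 = False.
The clause (x1) is unit, so x1 = True.
The clause (x5) is unit, so x5 = True.
But (¬x5) is also a unit clause — contradiction.
So every satisfying assignment has x4 = False.

False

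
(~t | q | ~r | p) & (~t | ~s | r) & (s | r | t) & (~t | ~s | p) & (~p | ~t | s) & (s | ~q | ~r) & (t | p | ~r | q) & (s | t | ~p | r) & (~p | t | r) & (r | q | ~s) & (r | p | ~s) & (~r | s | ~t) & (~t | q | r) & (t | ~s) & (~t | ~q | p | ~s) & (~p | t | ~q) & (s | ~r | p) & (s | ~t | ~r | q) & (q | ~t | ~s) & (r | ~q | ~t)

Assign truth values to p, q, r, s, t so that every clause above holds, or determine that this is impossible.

Try t = 0.
Unit clause (~s) forces s = 0.
Unit clause (r) forces r = 1.
Unit clause (~q) forces q = 0.
Unit clause (p) forces p = 1.
Every clause now holds.

p ↦ 1; q ↦ 0; r ↦ 1; s ↦ 0; t ↦ 0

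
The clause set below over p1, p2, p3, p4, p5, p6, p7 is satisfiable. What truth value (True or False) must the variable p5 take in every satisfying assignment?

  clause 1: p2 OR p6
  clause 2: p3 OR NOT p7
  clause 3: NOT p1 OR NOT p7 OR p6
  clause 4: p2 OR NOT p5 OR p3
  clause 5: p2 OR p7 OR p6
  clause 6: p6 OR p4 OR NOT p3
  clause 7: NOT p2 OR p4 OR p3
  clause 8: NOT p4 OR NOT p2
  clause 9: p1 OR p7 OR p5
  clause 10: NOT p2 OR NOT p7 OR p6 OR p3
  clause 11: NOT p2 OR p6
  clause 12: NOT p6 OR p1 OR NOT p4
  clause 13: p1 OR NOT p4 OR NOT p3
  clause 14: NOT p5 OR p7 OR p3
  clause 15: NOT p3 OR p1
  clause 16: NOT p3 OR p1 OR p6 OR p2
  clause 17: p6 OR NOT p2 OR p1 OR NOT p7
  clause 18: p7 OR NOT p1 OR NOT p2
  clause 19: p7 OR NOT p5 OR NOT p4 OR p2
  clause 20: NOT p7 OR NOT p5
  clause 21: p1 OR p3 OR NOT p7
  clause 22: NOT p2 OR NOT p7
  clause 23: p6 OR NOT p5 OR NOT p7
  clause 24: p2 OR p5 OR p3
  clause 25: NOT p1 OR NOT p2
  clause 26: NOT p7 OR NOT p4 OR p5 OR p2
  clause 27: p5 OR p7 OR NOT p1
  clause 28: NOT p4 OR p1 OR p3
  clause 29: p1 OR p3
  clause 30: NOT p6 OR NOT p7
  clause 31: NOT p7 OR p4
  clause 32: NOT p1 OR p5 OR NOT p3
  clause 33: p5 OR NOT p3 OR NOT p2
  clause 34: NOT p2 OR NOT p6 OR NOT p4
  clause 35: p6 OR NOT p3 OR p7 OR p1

True

Suppose p5 = false.
Try p2 = true.
Unit clause (NOT p4) forces p4 = false.
Unit clause (p3) forces p3 = true.
Now (NOT p3) is unsatisfied and unit — conflict.
Backtrack on p2: now try p2 = false.
Unit clause (p6) forces p6 = true.
Unit clause (p3) forces p3 = true.
Unit clause (p1) forces p1 = true.
Now (NOT p1) is unsatisfied and unit — conflict.
Either choice for p2 ends in contradiction.
So every satisfying assignment has p5 = True.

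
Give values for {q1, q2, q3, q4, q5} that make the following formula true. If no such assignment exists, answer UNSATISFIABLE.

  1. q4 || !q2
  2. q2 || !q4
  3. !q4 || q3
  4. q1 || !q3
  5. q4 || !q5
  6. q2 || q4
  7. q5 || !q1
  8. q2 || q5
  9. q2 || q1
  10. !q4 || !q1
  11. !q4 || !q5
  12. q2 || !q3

Suppose q4 = true.
From the singleton clause (q2), q2 = true.
From the singleton clause (q3), q3 = true.
From the singleton clause (q1), q1 = true.
Now (!q1) is unsatisfied and unit — conflict.
Backtrack on q4: now try q4 = false.
From the singleton clause (!q2), q2 = false.
Now (q2) is unsatisfied and unit — conflict.
Both values of q4 lead to a conflict.

UNSATISFIABLE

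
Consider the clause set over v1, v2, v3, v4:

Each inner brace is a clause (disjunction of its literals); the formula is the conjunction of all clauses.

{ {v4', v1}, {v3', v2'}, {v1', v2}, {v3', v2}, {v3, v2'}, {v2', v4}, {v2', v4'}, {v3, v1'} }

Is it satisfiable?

Try v4 = 0.
From the singleton clause (v2'), v2 = 0.
From the singleton clause (v1'), v1 = 0.
From the singleton clause (v3'), v3 = 0.
This assignment satisfies each clause.
A satisfying assignment: v1: 0; v2: 0; v3: 0; v4: 0.

Yes, satisfiable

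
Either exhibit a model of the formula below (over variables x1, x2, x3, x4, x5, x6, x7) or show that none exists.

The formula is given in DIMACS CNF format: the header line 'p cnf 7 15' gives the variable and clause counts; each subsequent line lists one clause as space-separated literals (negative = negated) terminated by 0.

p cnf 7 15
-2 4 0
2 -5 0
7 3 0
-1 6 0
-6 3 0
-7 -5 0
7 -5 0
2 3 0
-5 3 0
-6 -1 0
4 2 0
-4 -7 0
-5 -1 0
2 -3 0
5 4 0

x1=False, x2=True, x3=True, x4=True, x5=False, x6=True, x7=False

Case x2 = True:
(x4) alone gives x4 = True.
(¬x7) alone gives x7 = False.
(x3) alone gives x3 = True.
(¬x5) alone gives x5 = False.
Case x1 = False:
All clauses hold; x6 can take either value.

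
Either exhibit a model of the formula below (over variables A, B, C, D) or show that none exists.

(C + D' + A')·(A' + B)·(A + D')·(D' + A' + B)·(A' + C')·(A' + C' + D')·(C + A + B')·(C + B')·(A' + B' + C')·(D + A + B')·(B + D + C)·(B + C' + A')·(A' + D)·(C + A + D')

Branch on A: set A = 0.
Unit clause (D') forces D = 0.
Unit clause (B') forces B = 0.
Unit clause (C) forces C = 1.
Every clause now holds.

A=0,  B=0,  C=1,  D=0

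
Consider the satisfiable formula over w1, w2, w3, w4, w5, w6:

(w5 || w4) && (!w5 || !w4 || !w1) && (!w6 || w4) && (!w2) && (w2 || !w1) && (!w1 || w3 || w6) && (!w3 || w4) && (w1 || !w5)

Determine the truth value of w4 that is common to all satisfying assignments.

True

Suppose w4 = false.
From the singleton clause (w5), w5 = true.
From the singleton clause (!w6), w6 = false.
From the singleton clause (!w2), w2 = false.
From the singleton clause (!w1), w1 = false.
That conflicts with the unit clause (w1).
So every satisfying assignment has w4 = True.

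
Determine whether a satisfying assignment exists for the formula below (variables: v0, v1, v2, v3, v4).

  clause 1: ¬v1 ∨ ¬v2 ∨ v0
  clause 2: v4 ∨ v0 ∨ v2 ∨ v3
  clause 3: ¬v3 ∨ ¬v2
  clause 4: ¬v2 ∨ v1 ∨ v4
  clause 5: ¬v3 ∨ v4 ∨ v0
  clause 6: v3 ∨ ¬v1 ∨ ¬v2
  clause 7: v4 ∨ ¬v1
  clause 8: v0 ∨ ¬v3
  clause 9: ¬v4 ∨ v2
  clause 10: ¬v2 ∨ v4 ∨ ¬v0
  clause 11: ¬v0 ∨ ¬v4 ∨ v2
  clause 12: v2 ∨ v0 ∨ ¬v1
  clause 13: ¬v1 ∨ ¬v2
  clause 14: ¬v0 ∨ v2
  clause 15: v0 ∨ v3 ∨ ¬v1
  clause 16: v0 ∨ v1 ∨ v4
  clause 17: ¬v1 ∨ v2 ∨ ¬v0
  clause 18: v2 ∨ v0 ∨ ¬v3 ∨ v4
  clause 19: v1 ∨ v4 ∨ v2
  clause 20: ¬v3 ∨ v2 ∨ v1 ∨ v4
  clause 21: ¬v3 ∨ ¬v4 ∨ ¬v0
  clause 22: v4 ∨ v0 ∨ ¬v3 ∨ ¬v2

Yes

Suppose v3 = False.
Suppose v1 = False.
Suppose v2 = True.
From the singleton clause (v4), v4 = True.
Every clause is now satisfied; v0 is unconstrained.
A satisfying assignment: v0 ↦ False; v1 ↦ False; v2 ↦ True; v3 ↦ False; v4 ↦ True.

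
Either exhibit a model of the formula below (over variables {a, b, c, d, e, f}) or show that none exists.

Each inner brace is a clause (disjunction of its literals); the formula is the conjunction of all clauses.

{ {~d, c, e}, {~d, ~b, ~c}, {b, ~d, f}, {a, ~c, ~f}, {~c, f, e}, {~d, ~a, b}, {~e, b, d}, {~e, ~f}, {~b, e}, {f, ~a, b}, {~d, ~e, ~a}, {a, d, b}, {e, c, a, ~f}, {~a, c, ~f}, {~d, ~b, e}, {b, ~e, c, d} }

a=1,  b=0,  c=1,  d=0,  e=0,  f=1

Try e = 0.
The clause (~b) is unit, so b = 0.
Try d = 0.
The clause (a) is unit, so a = 1.
The clause (f) is unit, so f = 1.
The clause (c) is unit, so c = 1.
All clauses are satisfied.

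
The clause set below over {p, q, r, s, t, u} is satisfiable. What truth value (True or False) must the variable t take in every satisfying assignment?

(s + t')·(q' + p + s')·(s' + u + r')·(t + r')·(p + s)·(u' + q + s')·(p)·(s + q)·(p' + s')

Suppose t = 1.
From the singleton clause (s), s = 1.
From the singleton clause (p), p = 1.
Now (p') is unsatisfied and unit — conflict.
So every satisfying assignment has t = False.

False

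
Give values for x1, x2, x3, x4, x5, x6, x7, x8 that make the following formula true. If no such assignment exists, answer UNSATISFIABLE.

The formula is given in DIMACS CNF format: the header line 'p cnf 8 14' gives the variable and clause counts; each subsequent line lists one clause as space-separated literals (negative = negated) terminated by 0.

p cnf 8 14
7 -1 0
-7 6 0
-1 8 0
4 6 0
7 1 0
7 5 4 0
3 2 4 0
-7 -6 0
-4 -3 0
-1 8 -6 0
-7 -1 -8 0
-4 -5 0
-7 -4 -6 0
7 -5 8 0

UNSATISFIABLE

Case x7 = True:
Unit clause (x6) forces x6 = True.
But (¬x6) is also a unit clause — contradiction.
Undo x7 and try x7 = False.
Unit clause (¬x1) forces x1 = False.
But (x1) is also a unit clause — contradiction.
Both values of x7 lead to a conflict.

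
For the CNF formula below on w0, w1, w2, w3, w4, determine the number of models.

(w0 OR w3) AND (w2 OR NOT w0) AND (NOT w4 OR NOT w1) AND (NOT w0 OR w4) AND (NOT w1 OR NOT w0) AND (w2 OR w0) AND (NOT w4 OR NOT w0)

There are 2^5 = 32 truth assignments over (w0, w1, w2, w3, w4).
Split on w0. With w0 = true, the clauses containing w0 are satisfied and NOT w0 drops from the rest; 0 of the 2^4 = 16 assignments to the other variables satisfy what remains.
With w0 = false, by the same count on the reduced clause set, 3 assignments work.
(One model: w0=F, w1=F, w2=T, w3=T, w4=F.)
Total: 0 + 3 = 3.

3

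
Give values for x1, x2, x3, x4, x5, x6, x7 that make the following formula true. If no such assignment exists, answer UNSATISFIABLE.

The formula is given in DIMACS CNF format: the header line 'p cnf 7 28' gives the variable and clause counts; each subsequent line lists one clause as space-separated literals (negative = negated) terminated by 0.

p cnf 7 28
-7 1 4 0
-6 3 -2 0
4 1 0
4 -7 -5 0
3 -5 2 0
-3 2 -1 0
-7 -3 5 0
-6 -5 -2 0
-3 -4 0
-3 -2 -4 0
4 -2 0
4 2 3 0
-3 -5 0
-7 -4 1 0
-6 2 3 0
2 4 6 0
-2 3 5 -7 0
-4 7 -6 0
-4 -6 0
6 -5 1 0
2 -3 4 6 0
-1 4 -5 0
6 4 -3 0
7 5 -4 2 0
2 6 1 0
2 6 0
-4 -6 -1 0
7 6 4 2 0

x1 ↦ True,  x2 ↦ True,  x3 ↦ False,  x4 ↦ True,  x5 ↦ False,  x6 ↦ False,  x7 ↦ False

Suppose x4 = True.
The clause (¬x3) is unit, so x3 = False.
The clause (¬x6) is unit, so x6 = False.
The clause (x2) is unit, so x2 = True.
Suppose x7 = False.
Suppose x5 = False.
Every clause is now satisfied; x1 is unconstrained.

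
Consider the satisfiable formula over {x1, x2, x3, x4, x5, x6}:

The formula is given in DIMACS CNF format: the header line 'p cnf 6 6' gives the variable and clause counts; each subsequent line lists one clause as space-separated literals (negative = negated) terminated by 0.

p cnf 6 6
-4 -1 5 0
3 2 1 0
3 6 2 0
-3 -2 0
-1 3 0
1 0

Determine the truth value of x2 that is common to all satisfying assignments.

Suppose x2 = True.
The clause (¬x3) is unit, so x3 = False.
The clause (¬x1) is unit, so x1 = False.
Now (x1) is unsatisfied and unit — conflict.
So every satisfying assignment has x2 = False.

False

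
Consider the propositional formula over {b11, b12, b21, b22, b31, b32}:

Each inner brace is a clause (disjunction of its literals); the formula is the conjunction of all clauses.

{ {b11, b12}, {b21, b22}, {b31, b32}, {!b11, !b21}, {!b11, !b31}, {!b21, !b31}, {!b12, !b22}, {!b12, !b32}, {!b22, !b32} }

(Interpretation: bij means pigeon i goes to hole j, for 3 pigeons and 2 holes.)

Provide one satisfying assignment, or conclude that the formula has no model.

Try b11 = true.
Unit clause (!b21) forces b21 = false.
Unit clause (b22) forces b22 = true.
Unit clause (!b31) forces b31 = false.
Unit clause (b32) forces b32 = true.
Now (!b32) is unsatisfied and unit — conflict.
Backtrack on b11: now try b11 = false.
Unit clause (b12) forces b12 = true.
Unit clause (!b22) forces b22 = false.
Unit clause (b21) forces b21 = true.
Unit clause (!b31) forces b31 = false.
Unit clause (b32) forces b32 = true.
Now (!b32) is unsatisfied and unit — conflict.
Neither b11 = true nor b11 = false works.

UNSATISFIABLE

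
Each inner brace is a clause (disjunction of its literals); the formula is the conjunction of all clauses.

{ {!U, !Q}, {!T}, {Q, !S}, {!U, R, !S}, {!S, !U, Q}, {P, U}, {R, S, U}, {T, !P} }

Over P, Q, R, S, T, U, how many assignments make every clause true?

There are 2^6 = 64 truth assignments over (P, Q, R, S, T, U).
Split on S. With S = true, the clauses containing S are satisfied and !S drops from the rest; 0 of the 2^5 = 32 assignments to the other variables satisfy what remains.
With S = false, by the same count on the reduced clause set, 2 assignments work.
(One model: P=F, Q=F, R=F, S=F, T=F, U=T.)
Total: 0 + 2 = 2.

2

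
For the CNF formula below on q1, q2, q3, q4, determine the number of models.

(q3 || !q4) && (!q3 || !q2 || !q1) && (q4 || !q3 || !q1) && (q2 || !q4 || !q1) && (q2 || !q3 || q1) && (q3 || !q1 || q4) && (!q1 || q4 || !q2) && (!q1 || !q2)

There are 2^4 = 16 truth assignments over (q1, q2, q3, q4).
Check each against the 8 clauses (columns in the order q1, q2, q3, q4):
  F F F F  ✓ satisfies all
  F F F T  ✗ fails (q3 || !q4)
  F F T F  ✗ fails (q2 || !q3 || q1)
  F F T T  ✗ fails (q2 || !q3 || q1)
  F T F F  ✓ satisfies all
  F T F T  ✗ fails (q3 || !q4)
  F T T F  ✓ satisfies all
  F T T T  ✓ satisfies all
  T F F F  ✗ fails (q3 || !q1 || q4)
  T F F T  ✗ fails (q3 || !q4)
  T F T F  ✗ fails (q4 || !q3 || !q1)
  T F T T  ✗ fails (q2 || !q4 || !q1)
  T T F F  ✗ fails (q3 || !q1 || q4)
  T T F T  ✗ fails (q3 || !q4)
  T T T F  ✗ fails (!q3 || !q2 || !q1)
  T T T T  ✗ fails (!q3 || !q2 || !q1)
4 of the 16 rows are models.

4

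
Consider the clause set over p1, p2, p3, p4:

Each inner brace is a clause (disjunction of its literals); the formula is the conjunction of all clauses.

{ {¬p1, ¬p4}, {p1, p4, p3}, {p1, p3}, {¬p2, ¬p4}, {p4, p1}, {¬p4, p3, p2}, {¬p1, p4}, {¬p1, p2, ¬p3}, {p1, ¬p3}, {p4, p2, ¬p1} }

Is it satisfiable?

Case p1 = False:
The clause (p3) is unit, so p3 = True.
But (¬p3) is also a unit clause — contradiction.
Backtrack on p1: now try p1 = True.
The clause (¬p4) is unit, so p4 = False.
But (p4) is also a unit clause — contradiction.
Both values of p1 lead to a conflict.
No assignment satisfies every clause.

No, unsatisfiable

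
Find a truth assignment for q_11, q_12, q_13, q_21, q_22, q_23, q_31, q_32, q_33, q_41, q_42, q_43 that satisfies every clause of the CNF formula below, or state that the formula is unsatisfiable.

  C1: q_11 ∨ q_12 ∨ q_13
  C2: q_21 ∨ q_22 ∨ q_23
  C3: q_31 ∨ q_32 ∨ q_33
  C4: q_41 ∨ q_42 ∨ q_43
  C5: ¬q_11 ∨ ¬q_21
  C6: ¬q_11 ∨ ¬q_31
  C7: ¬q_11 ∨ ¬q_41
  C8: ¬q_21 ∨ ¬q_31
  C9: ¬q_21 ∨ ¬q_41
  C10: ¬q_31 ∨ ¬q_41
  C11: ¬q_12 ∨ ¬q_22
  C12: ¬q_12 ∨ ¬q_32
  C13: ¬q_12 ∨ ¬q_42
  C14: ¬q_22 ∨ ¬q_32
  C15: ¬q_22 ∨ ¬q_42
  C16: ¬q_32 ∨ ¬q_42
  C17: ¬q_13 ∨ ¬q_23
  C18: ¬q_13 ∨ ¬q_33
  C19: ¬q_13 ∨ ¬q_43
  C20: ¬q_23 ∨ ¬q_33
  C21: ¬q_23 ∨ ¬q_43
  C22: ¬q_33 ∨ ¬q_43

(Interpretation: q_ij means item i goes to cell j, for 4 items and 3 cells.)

Try q_11 = False.
Try q_12 = True.
Unit clause (¬q_22) forces q_22 = False.
Unit clause (¬q_32) forces q_32 = False.
Unit clause (¬q_42) forces q_42 = False.
Try q_21 = True.
Unit clause (¬q_31) forces q_31 = False.
Unit clause (q_33) forces q_33 = True.
Unit clause (¬q_41) forces q_41 = False.
Unit clause (q_43) forces q_43 = True.
But (¬q_43) is also a unit clause — contradiction.
Undo q_21 and try q_21 = False.
Unit clause (q_23) forces q_23 = True.
Unit clause (¬q_13) forces q_13 = False.
Unit clause (¬q_33) forces q_33 = False.
Unit clause (q_31) forces q_31 = True.
Unit clause (¬q_41) forces q_41 = False.
Unit clause (q_43) forces q_43 = True.
But (¬q_43) is also a unit clause — contradiction.
Both values of q_21 lead to a conflict.
Undo q_12 and try q_12 = False.
Unit clause (q_13) forces q_13 = True.
Unit clause (¬q_23) forces q_23 = False.
Unit clause (¬q_33) forces q_33 = False.
Unit clause (¬q_43) forces q_43 = False.
Try q_21 = True.
Unit clause (¬q_31) forces q_31 = False.
Unit clause (q_32) forces q_32 = True.
Unit clause (¬q_41) forces q_41 = False.
Unit clause (q_42) forces q_42 = True.
But (¬q_42) is also a unit clause — contradiction.
Undo q_21 and try q_21 = False.
Unit clause (q_22) forces q_22 = True.
Unit clause (¬q_32) forces q_32 = False.
Unit clause (q_31) forces q_31 = True.
Unit clause (¬q_41) forces q_41 = False.
Unit clause (q_42) forces q_42 = True.
But (¬q_42) is also a unit clause — contradiction.
Both values of q_21 lead to a conflict.
Both values of q_12 lead to a conflict.
Undo q_11 and try q_11 = True.
Unit clause (¬q_21) forces q_21 = False.
Unit clause (¬q_31) forces q_31 = False.
Unit clause (¬q_41) forces q_41 = False.
Try q_22 = True.
Unit clause (¬q_12) forces q_12 = False.
Unit clause (¬q_32) forces q_32 = False.
Unit clause (q_33) forces q_33 = True.
Unit clause (¬q_42) forces q_42 = False.
Unit clause (q_43) forces q_43 = True.
But (¬q_43) is also a unit clause — contradiction.
Undo q_22 and try q_22 = False.
Unit clause (q_23) forces q_23 = True.
Unit clause (¬q_13) forces q_13 = False.
Unit clause (¬q_33) forces q_33 = False.
Unit clause (q_32) forces q_32 = True.
Unit clause (¬q_12) forces q_12 = False.
Unit clause (¬q_42) forces q_42 = False.
Unit clause (q_43) forces q_43 = True.
But (¬q_43) is also a unit clause — contradiction.
Both values of q_22 lead to a conflict.
Both values of q_11 lead to a conflict.

UNSATISFIABLE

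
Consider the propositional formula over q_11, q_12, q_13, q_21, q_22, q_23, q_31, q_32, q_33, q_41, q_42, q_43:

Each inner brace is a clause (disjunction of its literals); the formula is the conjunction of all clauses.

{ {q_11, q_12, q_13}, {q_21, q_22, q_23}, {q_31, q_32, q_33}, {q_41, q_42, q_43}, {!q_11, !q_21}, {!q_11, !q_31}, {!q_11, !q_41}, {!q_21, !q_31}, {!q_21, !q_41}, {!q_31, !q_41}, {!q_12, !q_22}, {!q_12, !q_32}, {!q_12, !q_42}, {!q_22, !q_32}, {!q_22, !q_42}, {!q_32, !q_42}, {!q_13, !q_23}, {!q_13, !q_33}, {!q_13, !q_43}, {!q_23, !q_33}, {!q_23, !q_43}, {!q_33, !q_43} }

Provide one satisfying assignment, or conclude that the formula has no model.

Case q_11 = false:
Case q_12 = true:
(!q_22) alone gives q_22 = false.
(!q_32) alone gives q_32 = false.
(!q_42) alone gives q_42 = false.
Case q_21 = true:
(!q_31) alone gives q_31 = false.
(q_33) alone gives q_33 = true.
(!q_41) alone gives q_41 = false.
(q_43) alone gives q_43 = true.
But (!q_43) is also a unit clause — contradiction.
Undo q_21 and try q_21 = false.
(q_23) alone gives q_23 = true.
(!q_13) alone gives q_13 = false.
(!q_33) alone gives q_33 = false.
(q_31) alone gives q_31 = true.
(!q_41) alone gives q_41 = false.
(q_43) alone gives q_43 = true.
But (!q_43) is also a unit clause — contradiction.
Either choice for q_21 ends in contradiction.
Undo q_12 and try q_12 = false.
(q_13) alone gives q_13 = true.
(!q_23) alone gives q_23 = false.
(!q_33) alone gives q_33 = false.
(!q_43) alone gives q_43 = false.
Case q_21 = true:
(!q_31) alone gives q_31 = false.
(q_32) alone gives q_32 = true.
(!q_41) alone gives q_41 = false.
(q_42) alone gives q_42 = true.
But (!q_42) is also a unit clause — contradiction.
Undo q_21 and try q_21 = false.
(q_22) alone gives q_22 = true.
(!q_32) alone gives q_32 = false.
(q_31) alone gives q_31 = true.
(!q_41) alone gives q_41 = false.
(q_42) alone gives q_42 = true.
But (!q_42) is also a unit clause — contradiction.
Either choice for q_21 ends in contradiction.
Either choice for q_12 ends in contradiction.
Undo q_11 and try q_11 = true.
(!q_21) alone gives q_21 = false.
(!q_31) alone gives q_31 = false.
(!q_41) alone gives q_41 = false.
Case q_22 = true:
(!q_12) alone gives q_12 = false.
(!q_32) alone gives q_32 = false.
(q_33) alone gives q_33 = true.
(!q_42) alone gives q_42 = false.
(q_43) alone gives q_43 = true.
But (!q_43) is also a unit clause — contradiction.
Undo q_22 and try q_22 = false.
(q_23) alone gives q_23 = true.
(!q_13) alone gives q_13 = false.
(!q_33) alone gives q_33 = false.
(q_32) alone gives q_32 = true.
(!q_12) alone gives q_12 = false.
(!q_42) alone gives q_42 = false.
(q_43) alone gives q_43 = true.
But (!q_43) is also a unit clause — contradiction.
Either choice for q_22 ends in contradiction.
Either choice for q_11 ends in contradiction.

UNSATISFIABLE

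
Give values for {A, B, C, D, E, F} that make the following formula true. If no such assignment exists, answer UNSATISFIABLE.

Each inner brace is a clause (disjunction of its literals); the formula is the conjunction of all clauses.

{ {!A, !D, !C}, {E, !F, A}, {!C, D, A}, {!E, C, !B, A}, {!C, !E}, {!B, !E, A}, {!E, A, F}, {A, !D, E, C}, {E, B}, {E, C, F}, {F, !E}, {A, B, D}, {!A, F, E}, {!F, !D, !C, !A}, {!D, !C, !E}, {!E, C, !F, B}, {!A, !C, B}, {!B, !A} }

Branch on C: set C = true.
Unit clause (!E) forces E = false.
Unit clause (B) forces B = true.
Unit clause (!A) forces A = false.
Unit clause (!F) forces F = false.
Unit clause (D) forces D = true.
All clauses are satisfied.

A=false,  B=true,  C=true,  D=true,  E=false,  F=false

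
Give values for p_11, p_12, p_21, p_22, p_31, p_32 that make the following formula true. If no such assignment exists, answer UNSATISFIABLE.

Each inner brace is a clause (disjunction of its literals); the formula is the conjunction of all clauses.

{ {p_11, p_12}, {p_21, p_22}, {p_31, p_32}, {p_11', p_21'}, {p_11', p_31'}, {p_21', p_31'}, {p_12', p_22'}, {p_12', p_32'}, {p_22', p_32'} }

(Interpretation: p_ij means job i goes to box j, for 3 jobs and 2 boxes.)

Suppose p_11 = 1.
From the singleton clause (p_21'), p_21 = 0.
From the singleton clause (p_22), p_22 = 1.
From the singleton clause (p_31'), p_31 = 0.
From the singleton clause (p_32), p_32 = 1.
But (p_32') is also a unit clause — contradiction.
Backtrack on p_11: now try p_11 = 0.
From the singleton clause (p_12), p_12 = 1.
From the singleton clause (p_22'), p_22 = 0.
From the singleton clause (p_21), p_21 = 1.
From the singleton clause (p_31'), p_31 = 0.
From the singleton clause (p_32), p_32 = 1.
But (p_32') is also a unit clause — contradiction.
Neither p_11 = 1 nor p_11 = 0 works.

UNSATISFIABLE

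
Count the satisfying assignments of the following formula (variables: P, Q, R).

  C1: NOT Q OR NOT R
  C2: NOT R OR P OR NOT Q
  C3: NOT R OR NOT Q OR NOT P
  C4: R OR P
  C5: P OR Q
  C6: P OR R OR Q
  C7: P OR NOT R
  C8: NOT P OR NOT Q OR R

2

There are 2^3 = 8 truth assignments over (P, Q, R).
Check each against the 8 clauses (columns in the order P, Q, R):
  F F F  ✗ fails (R OR P)
  F F T  ✗ fails (P OR Q)
  F T F  ✗ fails (R OR P)
  F T T  ✗ fails (NOT Q OR NOT R)
  T F F  ✓ satisfies all
  T F T  ✓ satisfies all
  T T F  ✗ fails (NOT P OR NOT Q OR R)
  T T T  ✗ fails (NOT Q OR NOT R)
2 of the 8 rows are models.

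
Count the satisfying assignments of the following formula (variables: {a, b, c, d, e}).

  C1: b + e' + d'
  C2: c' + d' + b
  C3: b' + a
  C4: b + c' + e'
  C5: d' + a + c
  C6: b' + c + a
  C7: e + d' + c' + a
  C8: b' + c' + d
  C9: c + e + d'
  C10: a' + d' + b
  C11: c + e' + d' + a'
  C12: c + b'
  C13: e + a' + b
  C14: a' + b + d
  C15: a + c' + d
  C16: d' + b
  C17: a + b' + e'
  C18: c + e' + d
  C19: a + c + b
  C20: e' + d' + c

There are 2^5 = 32 truth assignments over (a, b, c, d, e).
Split on a. With a = 1, the clauses containing a are satisfied and a' drops from the rest; 2 of the 2^4 = 16 assignments to the other variables satisfy what remains.
With a = 0, by the same count on the reduced clause set, 0 assignments work.
(One model: a=T, b=T, c=T, d=T, e=F.)
Total: 2 + 0 = 2.

2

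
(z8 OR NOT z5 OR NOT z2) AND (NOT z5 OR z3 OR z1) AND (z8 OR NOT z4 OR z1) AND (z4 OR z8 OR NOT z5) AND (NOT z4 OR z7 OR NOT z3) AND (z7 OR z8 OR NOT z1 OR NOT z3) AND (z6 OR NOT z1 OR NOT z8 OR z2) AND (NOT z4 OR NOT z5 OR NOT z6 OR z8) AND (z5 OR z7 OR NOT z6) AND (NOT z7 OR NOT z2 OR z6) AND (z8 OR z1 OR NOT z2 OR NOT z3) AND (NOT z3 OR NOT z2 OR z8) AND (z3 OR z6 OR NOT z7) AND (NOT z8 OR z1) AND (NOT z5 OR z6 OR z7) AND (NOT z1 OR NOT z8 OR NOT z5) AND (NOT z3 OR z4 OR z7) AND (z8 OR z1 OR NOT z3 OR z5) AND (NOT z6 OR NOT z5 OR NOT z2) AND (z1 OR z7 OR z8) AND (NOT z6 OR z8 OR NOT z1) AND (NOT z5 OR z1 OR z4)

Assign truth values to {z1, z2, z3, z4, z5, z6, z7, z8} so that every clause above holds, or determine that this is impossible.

z1: true; z2: false; z3: false; z4: true; z5: false; z6: false; z7: false; z8: false

Case z8 = false:
Case z5 = false:
Case z4 = true:
From the singleton clause (z1), z1 = true.
From the singleton clause (NOT z6), z6 = false.
Case z7 = false:
From the singleton clause (NOT z3), z3 = false.
Every clause is now satisfied; z2 is unconstrained.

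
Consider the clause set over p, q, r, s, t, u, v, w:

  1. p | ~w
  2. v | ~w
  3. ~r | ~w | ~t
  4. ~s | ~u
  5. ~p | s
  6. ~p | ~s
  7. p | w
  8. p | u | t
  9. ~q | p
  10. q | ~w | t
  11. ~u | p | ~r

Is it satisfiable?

Unsatisfiable

Branch on p: set p = 1.
Unit clause (s) forces s = 1.
Now (~s) is unsatisfied and unit — conflict.
So p must be the other value — set p = 0.
Unit clause (~w) forces w = 0.
Now (w) is unsatisfied and unit — conflict.
Either choice for p ends in contradiction.
No assignment satisfies every clause.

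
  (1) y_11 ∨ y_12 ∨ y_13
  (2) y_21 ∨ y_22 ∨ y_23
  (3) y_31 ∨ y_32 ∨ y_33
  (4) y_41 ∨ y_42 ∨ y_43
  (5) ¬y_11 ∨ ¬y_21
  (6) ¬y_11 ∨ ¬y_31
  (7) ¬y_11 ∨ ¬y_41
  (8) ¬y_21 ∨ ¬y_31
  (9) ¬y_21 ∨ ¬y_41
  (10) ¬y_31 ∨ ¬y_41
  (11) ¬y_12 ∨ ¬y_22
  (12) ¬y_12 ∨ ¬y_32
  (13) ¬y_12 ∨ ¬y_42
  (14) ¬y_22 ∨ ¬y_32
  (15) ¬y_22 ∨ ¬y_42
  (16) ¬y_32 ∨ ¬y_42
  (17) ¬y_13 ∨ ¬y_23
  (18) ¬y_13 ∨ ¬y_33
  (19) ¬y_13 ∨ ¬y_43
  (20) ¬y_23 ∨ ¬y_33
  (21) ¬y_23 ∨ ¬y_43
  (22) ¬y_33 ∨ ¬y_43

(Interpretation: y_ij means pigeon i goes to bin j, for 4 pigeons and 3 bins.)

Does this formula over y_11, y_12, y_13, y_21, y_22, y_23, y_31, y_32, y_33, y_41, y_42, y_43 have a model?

No

Try y_11 = False.
Try y_12 = True.
From the singleton clause (¬y_22), y_22 = False.
From the singleton clause (¬y_32), y_32 = False.
From the singleton clause (¬y_42), y_42 = False.
Try y_21 = True.
From the singleton clause (¬y_31), y_31 = False.
From the singleton clause (y_33), y_33 = True.
From the singleton clause (¬y_41), y_41 = False.
From the singleton clause (y_43), y_43 = True.
But (¬y_43) is also a unit clause — contradiction.
Undo y_21 and try y_21 = False.
From the singleton clause (y_23), y_23 = True.
From the singleton clause (¬y_13), y_13 = False.
From the singleton clause (¬y_33), y_33 = False.
From the singleton clause (y_31), y_31 = True.
From the singleton clause (¬y_41), y_41 = False.
From the singleton clause (y_43), y_43 = True.
But (¬y_43) is also a unit clause — contradiction.
Either choice for y_21 ends in contradiction.
Undo y_12 and try y_12 = False.
From the singleton clause (y_13), y_13 = True.
From the singleton clause (¬y_23), y_23 = False.
From the singleton clause (¬y_33), y_33 = False.
From the singleton clause (¬y_43), y_43 = False.
Try y_21 = True.
From the singleton clause (¬y_31), y_31 = False.
From the singleton clause (y_32), y_32 = True.
From the singleton clause (¬y_41), y_41 = False.
From the singleton clause (y_42), y_42 = True.
But (¬y_42) is also a unit clause — contradiction.
Undo y_21 and try y_21 = False.
From the singleton clause (y_22), y_22 = True.
From the singleton clause (¬y_32), y_32 = False.
From the singleton clause (y_31), y_31 = True.
From the singleton clause (¬y_41), y_41 = False.
From the singleton clause (y_42), y_42 = True.
But (¬y_42) is also a unit clause — contradiction.
Either choice for y_21 ends in contradiction.
Either choice for y_12 ends in contradiction.
Undo y_11 and try y_11 = True.
From the singleton clause (¬y_21), y_21 = False.
From the singleton clause (¬y_31), y_31 = False.
From the singleton clause (¬y_41), y_41 = False.
Try y_22 = True.
From the singleton clause (¬y_12), y_12 = False.
From the singleton clause (¬y_32), y_32 = False.
From the singleton clause (y_33), y_33 = True.
From the singleton clause (¬y_42), y_42 = False.
From the singleton clause (y_43), y_43 = True.
But (¬y_43) is also a unit clause — contradiction.
Undo y_22 and try y_22 = False.
From the singleton clause (y_23), y_23 = True.
From the singleton clause (¬y_13), y_13 = False.
From the singleton clause (¬y_33), y_33 = False.
From the singleton clause (y_32), y_32 = True.
From the singleton clause (¬y_12), y_12 = False.
From the singleton clause (¬y_42), y_42 = False.
From the singleton clause (y_43), y_43 = True.
But (¬y_43) is also a unit clause — contradiction.
Either choice for y_22 ends in contradiction.
Either choice for y_11 ends in contradiction.
No assignment satisfies every clause.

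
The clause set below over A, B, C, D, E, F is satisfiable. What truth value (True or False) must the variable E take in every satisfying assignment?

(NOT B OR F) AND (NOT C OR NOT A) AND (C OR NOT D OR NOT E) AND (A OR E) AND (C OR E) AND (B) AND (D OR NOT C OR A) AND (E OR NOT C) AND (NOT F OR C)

True

Suppose E = false.
(A) alone gives A = true.
(NOT C) alone gives C = false.
Now (C) is unsatisfied and unit — conflict.
So every satisfying assignment has E = True.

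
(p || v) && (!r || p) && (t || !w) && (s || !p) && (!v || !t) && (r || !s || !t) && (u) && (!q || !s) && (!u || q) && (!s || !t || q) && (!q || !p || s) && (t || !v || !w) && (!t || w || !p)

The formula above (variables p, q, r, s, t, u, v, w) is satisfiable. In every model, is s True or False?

Suppose s = true.
The clause (u) is unit, so u = true.
The clause (!q) is unit, so q = false.
Now (q) is unsatisfied and unit — conflict.
So every satisfying assignment has s = False.

False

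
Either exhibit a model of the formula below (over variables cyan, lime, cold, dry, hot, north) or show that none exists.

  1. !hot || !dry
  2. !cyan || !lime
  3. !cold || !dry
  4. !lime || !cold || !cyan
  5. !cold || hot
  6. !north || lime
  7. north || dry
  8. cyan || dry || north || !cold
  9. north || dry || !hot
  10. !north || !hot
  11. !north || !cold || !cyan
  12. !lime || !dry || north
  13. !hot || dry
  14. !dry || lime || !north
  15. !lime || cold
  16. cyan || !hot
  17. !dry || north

UNSATISFIABLE

Branch on hot: set hot = false.
The clause (!cold) is unit, so cold = false.
The clause (!lime) is unit, so lime = false.
The clause (!north) is unit, so north = false.
The clause (dry) is unit, so dry = true.
Now (!dry) is unsatisfied and unit — conflict.
So hot must be the other value — set hot = true.
The clause (!dry) is unit, so dry = false.
Now (dry) is unsatisfied and unit — conflict.
Either choice for hot ends in contradiction.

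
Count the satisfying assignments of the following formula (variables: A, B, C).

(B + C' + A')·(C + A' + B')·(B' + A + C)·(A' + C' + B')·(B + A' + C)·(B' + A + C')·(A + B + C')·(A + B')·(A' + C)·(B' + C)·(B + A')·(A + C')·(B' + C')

There are 2^3 = 8 truth assignments over (A, B, C).
Check each against the 13 clauses (columns in the order A, B, C):
  F F F  ✓ satisfies all
  F F T  ✗ fails (A + B + C')
  F T F  ✗ fails (B' + A + C)
  F T T  ✗ fails (B' + A + C')
  T F F  ✗ fails (B + A' + C)
  T F T  ✗ fails (B + C' + A')
  T T F  ✗ fails (C + A' + B')
  T T T  ✗ fails (A' + C' + B')
1 of the 8 rows is a model.

1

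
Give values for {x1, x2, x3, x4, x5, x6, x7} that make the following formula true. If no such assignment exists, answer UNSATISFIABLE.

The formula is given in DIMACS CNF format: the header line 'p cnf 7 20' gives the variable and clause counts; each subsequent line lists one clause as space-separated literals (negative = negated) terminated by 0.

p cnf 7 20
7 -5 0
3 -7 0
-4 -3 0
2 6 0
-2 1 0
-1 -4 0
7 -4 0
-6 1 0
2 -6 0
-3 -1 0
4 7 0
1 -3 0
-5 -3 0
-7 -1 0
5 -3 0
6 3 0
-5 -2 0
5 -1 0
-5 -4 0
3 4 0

Branch on x7: set x7 = True.
(x3) alone gives x3 = True.
(¬x4) alone gives x4 = False.
(¬x1) alone gives x1 = False.
Now (x1) is unsatisfied and unit — conflict.
Undo x7 and try x7 = False.
(¬x5) alone gives x5 = False.
(¬x4) alone gives x4 = False.
Now (x4) is unsatisfied and unit — conflict.
Neither x7 = True nor x7 = False works.

UNSATISFIABLE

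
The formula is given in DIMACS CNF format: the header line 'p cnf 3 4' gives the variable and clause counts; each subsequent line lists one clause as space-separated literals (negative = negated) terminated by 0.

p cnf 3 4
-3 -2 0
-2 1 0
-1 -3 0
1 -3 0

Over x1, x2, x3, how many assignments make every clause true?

There are 2^3 = 8 truth assignments over (x1, x2, x3).
Split on x2. With x2 = True, the clauses containing x2 are satisfied and ¬x2 drops from the rest; 1 of the 2^2 = 4 assignments to the other variables satisfy what remains.
With x2 = False, by the same count on the reduced clause set, 2 assignments work.
(One model: x1=F, x2=F, x3=F.)
Total: 1 + 2 = 3.

3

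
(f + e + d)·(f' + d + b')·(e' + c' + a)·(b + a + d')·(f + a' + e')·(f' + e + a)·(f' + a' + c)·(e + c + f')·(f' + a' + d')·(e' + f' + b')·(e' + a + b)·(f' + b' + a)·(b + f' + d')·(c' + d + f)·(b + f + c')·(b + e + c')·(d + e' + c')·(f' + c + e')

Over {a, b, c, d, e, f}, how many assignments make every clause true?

7

There are 2^6 = 64 truth assignments over (a, b, c, d, e, f).
Split on f. With f = 1, the clauses containing f are satisfied and f' drops from the rest; 0 of the 2^5 = 32 assignments to the other variables satisfy what remains.
With f = 0, by the same count on the reduced clause set, 7 assignments work.
Total: 0 + 7 = 7.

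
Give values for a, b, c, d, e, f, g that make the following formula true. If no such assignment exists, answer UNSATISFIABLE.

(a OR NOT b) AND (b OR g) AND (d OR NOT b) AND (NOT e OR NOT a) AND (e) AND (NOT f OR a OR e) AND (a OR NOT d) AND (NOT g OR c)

From the singleton clause (e), e = true.
From the singleton clause (NOT a), a = false.
From the singleton clause (NOT b), b = false.
From the singleton clause (g), g = true.
From the singleton clause (NOT d), d = false.
From the singleton clause (c), c = true.
Every clause is now satisfied; f is unconstrained.

a=false,  b=false,  c=true,  d=false,  e=true,  f=true,  g=true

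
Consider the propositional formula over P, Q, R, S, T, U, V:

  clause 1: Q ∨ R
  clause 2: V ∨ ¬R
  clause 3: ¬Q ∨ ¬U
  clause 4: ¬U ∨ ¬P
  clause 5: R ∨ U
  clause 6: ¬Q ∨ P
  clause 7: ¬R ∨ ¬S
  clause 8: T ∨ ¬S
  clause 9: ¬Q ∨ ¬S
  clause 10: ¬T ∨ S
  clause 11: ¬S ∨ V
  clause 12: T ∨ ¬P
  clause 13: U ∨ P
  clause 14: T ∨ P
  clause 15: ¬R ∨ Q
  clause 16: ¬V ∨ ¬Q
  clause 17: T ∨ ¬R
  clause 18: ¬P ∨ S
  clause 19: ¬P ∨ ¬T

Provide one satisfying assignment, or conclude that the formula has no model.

Branch on Q: set Q = True.
(¬U) alone gives U = False.
(R) alone gives R = True.
(V) alone gives V = True.
Now (¬V) is unsatisfied and unit — conflict.
That branch fails; take Q = False instead.
(R) alone gives R = True.
Now (¬R) is unsatisfied and unit — conflict.
Either choice for Q ends in contradiction.

UNSATISFIABLE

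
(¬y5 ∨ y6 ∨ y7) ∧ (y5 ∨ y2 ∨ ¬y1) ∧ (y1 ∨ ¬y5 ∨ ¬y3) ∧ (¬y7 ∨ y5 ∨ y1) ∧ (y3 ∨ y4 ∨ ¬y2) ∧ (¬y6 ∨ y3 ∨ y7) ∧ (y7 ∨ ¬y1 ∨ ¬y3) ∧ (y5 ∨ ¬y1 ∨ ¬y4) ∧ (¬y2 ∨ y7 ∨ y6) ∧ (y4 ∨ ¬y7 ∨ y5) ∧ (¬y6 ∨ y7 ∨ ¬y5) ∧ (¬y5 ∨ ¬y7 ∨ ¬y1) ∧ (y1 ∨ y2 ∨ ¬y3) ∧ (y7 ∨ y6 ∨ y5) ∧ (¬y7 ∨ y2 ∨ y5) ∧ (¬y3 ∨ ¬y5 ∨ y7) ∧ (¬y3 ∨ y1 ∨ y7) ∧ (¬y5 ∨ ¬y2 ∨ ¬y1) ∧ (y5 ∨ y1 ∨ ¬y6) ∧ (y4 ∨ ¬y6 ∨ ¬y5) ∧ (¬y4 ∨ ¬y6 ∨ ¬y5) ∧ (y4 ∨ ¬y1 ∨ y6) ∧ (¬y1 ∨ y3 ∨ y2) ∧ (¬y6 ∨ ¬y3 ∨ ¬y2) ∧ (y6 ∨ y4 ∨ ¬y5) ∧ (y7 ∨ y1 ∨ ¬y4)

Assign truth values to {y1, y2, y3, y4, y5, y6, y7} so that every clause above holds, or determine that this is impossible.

Try y5 = True.
Try y6 = False.
(y7) alone gives y7 = True.
(¬y1) alone gives y1 = False.
(¬y3) alone gives y3 = False.
(y4) alone gives y4 = True.
All clauses hold; y2 can take either value.

y1: False, y2: False, y3: False, y4: True, y5: True, y6: False, y7: True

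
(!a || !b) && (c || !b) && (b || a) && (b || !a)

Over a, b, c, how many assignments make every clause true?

There are 2^3 = 8 truth assignments over (a, b, c).
Check each against the 4 clauses (columns in the order a, b, c):
  F F F  ✗ fails (b || a)
  F F T  ✗ fails (b || a)
  F T F  ✗ fails (c || !b)
  F T T  ✓ satisfies all
  T F F  ✗ fails (b || !a)
  T F T  ✗ fails (b || !a)
  T T F  ✗ fails (!a || !b)
  T T T  ✗ fails (!a || !b)
1 of the 8 rows is a model.

1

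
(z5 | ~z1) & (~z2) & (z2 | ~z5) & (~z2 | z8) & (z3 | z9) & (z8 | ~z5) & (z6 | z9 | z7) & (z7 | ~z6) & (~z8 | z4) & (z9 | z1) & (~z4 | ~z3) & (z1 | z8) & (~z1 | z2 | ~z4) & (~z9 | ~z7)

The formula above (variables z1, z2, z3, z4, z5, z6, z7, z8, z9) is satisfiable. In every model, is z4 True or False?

Suppose z4 = 0.
From the singleton clause (~z2), z2 = 0.
From the singleton clause (~z5), z5 = 0.
From the singleton clause (~z1), z1 = 0.
From the singleton clause (~z8), z8 = 0.
But (z8) is also a unit clause — contradiction.
So every satisfying assignment has z4 = True.

True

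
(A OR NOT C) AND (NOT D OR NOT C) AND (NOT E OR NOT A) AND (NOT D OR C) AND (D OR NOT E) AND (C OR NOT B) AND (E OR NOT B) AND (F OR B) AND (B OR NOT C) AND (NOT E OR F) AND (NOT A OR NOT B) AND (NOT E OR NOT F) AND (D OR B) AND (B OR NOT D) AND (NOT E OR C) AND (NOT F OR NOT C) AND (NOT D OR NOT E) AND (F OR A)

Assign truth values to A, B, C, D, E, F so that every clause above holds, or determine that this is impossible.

Case A = true:
The clause (NOT E) is unit, so E = false.
The clause (NOT B) is unit, so B = false.
The clause (F) is unit, so F = true.
The clause (NOT C) is unit, so C = false.
The clause (NOT D) is unit, so D = false.
But (D) is also a unit clause — contradiction.
Undo A and try A = false.
The clause (NOT C) is unit, so C = false.
The clause (NOT D) is unit, so D = false.
The clause (NOT E) is unit, so E = false.
The clause (NOT B) is unit, so B = false.
But (B) is also a unit clause — contradiction.
Either choice for A ends in contradiction.

UNSATISFIABLE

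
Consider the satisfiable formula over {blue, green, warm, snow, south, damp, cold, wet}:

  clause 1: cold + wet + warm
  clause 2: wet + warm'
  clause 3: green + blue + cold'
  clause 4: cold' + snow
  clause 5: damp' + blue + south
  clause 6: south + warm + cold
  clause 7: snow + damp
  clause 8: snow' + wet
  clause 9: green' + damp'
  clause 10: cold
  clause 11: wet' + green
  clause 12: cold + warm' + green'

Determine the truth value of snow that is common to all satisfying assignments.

True

Suppose snow = 0.
Unit clause (cold') forces cold = 0.
That conflicts with the unit clause (cold).
So every satisfying assignment has snow = True.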